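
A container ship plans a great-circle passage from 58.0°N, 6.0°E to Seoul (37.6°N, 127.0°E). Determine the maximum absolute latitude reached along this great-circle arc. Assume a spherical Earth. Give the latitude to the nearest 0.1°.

≈ 67.8°N

The great circle lies in the plane with unit normal n̂ = (p₁ × p₂)/|p₁ × p₂|.
Here n̂_z ≈ +0.377; the vertex latitude is φ_max = arccos|n̂_z| ≈ 67.8°.
Check via Clairaut: cos φ_max = |cos φ₁| · sin C = cos(58.0°)·sin(45.4°) ≈ 0.377, again giving ≈ 67.8°.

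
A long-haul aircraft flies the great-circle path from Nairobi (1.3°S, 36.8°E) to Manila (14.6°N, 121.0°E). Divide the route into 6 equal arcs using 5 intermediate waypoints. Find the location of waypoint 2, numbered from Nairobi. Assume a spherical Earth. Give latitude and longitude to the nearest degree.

Write both endpoints as unit vectors p₁, p₂ with components (cos φ cos λ, cos φ sin λ, sin φ).
The central angle between the endpoints is δ = arccos(p₁·p₂) ≈ 1.479 rad (84.7°).
Interpolate at f = 2/6 with slerp weights a = sin((1−f)δ)/sin δ ≈ 0.837, b = sin(fδ)/sin δ ≈ 0.475.
p = a·p₁ + b·p₂ ≈ (0.433, 0.896, 0.101); φ = arcsin(p_z) ≈ 5.78°, λ = atan2(p_y, p_x) ≈ 64.18°.

≈ 6°N, 64°E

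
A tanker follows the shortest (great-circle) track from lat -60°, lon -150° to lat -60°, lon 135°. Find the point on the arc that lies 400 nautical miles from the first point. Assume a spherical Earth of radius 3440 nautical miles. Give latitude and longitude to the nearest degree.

≈ lat -63°, lon -162°

From cos δ = sin φ₁ sin φ₂ + cos φ₁ cos φ₂ cos Δλ, the central angle is δ ≈ 0.619 rad (35.4°). The total great-circle distance is δ·R ≈ 0.619 × 3440 ≈ 2128 nmi, so the target fraction is f = 400/2128 ≈ 0.188.
Interpolate at f ≈ 0.188 with slerp weights a = sin((1−f)δ)/sin δ ≈ 0.830, b = sin(fδ)/sin δ ≈ 0.200.
p = a·p₁ + b·p₂ ≈ (-0.430, -0.137, -0.892); φ = arcsin(p_z) ≈ -63.16°, λ = atan2(p_y, p_x) ≈ -162.36°.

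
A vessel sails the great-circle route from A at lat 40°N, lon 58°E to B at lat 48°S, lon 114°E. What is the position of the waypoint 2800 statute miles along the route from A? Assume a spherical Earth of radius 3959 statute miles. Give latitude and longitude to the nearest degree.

Convert each endpoint to a unit vector on the sphere (x = cos φ cos λ, y = cos φ sin λ, z = sin φ).
The central angle between the endpoints is δ = arccos(p₁·p₂) ≈ 1.763 rad (101.0°). The total great-circle distance is δ·R ≈ 1.763 × 3959 ≈ 6980 mi, so the target fraction is f = 2800/6980 ≈ 0.401.
Interpolate at f ≈ 0.401 with slerp weights a = sin((1−f)δ)/sin δ ≈ 0.887, b = sin(fδ)/sin δ ≈ 0.662.
p = a·p₁ + b·p₂ ≈ (0.180, 0.981, 0.078); φ = arcsin(p_z) ≈ 4.47°, λ = atan2(p_y, p_x) ≈ 79.61°.

≈ lat 4°N, lon 80°E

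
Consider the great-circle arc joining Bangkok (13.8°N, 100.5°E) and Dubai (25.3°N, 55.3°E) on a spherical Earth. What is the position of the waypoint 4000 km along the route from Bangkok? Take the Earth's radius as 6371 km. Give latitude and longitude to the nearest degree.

≈ 24°N, 64°E

Convert each endpoint to a unit vector on the sphere (x = cos φ cos λ, y = cos φ sin λ, z = sin φ).
The central angle between the endpoints is δ = arccos(p₁·p₂) ≈ 0.766 rad (43.9°). The total great-circle distance is δ·R ≈ 0.766 × 6371 ≈ 4881 km, so the target fraction is f = 4000/4881 ≈ 0.819.
Interpolate at f ≈ 0.819 with slerp weights a = sin((1−f)δ)/sin δ ≈ 0.199, b = sin(fδ)/sin δ ≈ 0.847.
p = a·p₁ + b·p₂ ≈ (0.401, 0.820, 0.409); φ = arcsin(p_z) ≈ 24.17°, λ = atan2(p_y, p_x) ≈ 63.94°.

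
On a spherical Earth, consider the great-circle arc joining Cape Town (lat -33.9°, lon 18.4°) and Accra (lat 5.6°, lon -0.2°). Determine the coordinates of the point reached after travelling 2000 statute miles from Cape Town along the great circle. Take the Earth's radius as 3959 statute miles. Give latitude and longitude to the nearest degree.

≈ lat -8°, lon 5°

The haversine formula gives a central angle δ ≈ 0.755 rad (43.2°) between the endpoints. The total great-circle distance is δ·R ≈ 0.755 × 3959 ≈ 2988 mi, so the target fraction is f = 2000/2988 ≈ 0.669.
Interpolate at f ≈ 0.669 with slerp weights a = sin((1−f)δ)/sin δ ≈ 0.360, b = sin(fδ)/sin δ ≈ 0.706.
p = a·p₁ + b·p₂ ≈ (0.987, 0.092, -0.132); φ = arcsin(p_z) ≈ -7.59°, λ = atan2(p_y, p_x) ≈ 5.32°.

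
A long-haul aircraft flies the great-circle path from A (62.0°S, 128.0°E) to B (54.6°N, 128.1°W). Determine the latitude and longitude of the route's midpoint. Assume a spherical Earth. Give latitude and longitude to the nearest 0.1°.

Convert each endpoint to a unit vector on the sphere (x = cos φ cos λ, y = cos φ sin λ, z = sin φ).
The central angle between the endpoints is δ = arccos(p₁·p₂) ≈ 2.474 rad (141.7°).
Interpolate at f = 1/2 with slerp weights a = sin((1−f)δ)/sin δ ≈ 1.525, b = sin(fδ)/sin δ ≈ 1.525.
p = a·p₁ + b·p₂ ≈ (-0.986, -0.131, -0.103); φ = arcsin(p_z) ≈ -5.94°, λ = atan2(p_y, p_x) ≈ -172.43°.

≈ (5.9°S, 172.4°W)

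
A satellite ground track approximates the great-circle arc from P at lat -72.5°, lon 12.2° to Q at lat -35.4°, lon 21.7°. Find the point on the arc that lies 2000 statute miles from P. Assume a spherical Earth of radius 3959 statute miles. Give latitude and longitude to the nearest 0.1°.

≈ lat -43.8°, lon 20.7°

The haversine formula gives a central angle δ ≈ 0.653 rad (37.4°) between the endpoints. The total great-circle distance is δ·R ≈ 0.653 × 3959 ≈ 2586 mi, so the target fraction is f = 2000/2586 ≈ 0.774.
Interpolate at f ≈ 0.774 with slerp weights a = sin((1−f)δ)/sin δ ≈ 0.243, b = sin(fδ)/sin δ ≈ 0.796.
p = a·p₁ + b·p₂ ≈ (0.674, 0.255, -0.693); φ = arcsin(p_z) ≈ -43.84°, λ = atan2(p_y, p_x) ≈ 20.74°.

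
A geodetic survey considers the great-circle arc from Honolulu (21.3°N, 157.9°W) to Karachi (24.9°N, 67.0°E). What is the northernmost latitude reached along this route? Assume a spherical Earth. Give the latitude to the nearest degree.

≈ 48°N

The great circle lies in the plane with unit normal n̂ = (p₁ × p₂)/|p₁ × p₂|.
Here n̂_z ≈ -0.666; the vertex latitude is φ_max = arccos|n̂_z| ≈ 48.2°.
Check via Clairaut: cos φ_max = |cos φ₁| · sin C = cos(21.3°)·sin(45.7°) ≈ 0.666, again giving ≈ 48.2°.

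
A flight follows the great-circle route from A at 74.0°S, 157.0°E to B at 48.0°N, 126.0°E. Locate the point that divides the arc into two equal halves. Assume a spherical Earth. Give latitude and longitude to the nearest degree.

Write both endpoints as unit vectors p₁, p₂ with components (cos φ cos λ, cos φ sin λ, sin φ).
The central angle between the endpoints is δ = arccos(p₁·p₂) ≈ 2.161 rad (123.8°).
Interpolate at f = 1/2 with slerp weights a = sin((1−f)δ)/sin δ ≈ 1.062, b = sin(fδ)/sin δ ≈ 1.062.
p = a·p₁ + b·p₂ ≈ (-0.687, 0.689, -0.232); φ = arcsin(p_z) ≈ -13.39°, λ = atan2(p_y, p_x) ≈ 134.91°.

≈ 13°S, 135°E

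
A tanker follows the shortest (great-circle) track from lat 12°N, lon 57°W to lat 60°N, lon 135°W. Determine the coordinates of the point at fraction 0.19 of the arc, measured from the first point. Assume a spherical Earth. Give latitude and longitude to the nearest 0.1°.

≈ lat 23.9°N, lon 64.7°W

Write both endpoints as unit vectors p₁, p₂ with components (cos φ cos λ, cos φ sin λ, sin φ).
The central angle between the endpoints is δ = arccos(p₁·p₂) ≈ 1.285 rad (73.6°).
Interpolate at f = 0.19 with slerp weights a = sin((1−f)δ)/sin δ ≈ 0.899, b = sin(fδ)/sin δ ≈ 0.252.
p = a·p₁ + b·p₂ ≈ (0.390, -0.827, 0.405); φ = arcsin(p_z) ≈ 23.90°, λ = atan2(p_y, p_x) ≈ -64.75°.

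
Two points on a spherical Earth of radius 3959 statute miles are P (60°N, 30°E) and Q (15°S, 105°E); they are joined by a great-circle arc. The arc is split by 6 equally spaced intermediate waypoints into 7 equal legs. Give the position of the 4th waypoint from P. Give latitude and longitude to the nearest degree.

The haversine formula gives a central angle δ ≈ 1.670 rad (95.7°) between the endpoints.
Interpolate at f = 4/7 with slerp weights a = sin((1−f)δ)/sin δ ≈ 0.659, b = sin(fδ)/sin δ ≈ 0.820.
p = a·p₁ + b·p₂ ≈ (0.081, 0.930, 0.359); φ = arcsin(p_z) ≈ 21.03°, λ = atan2(p_y, p_x) ≈ 85.05°.

≈ (21°N, 85°E)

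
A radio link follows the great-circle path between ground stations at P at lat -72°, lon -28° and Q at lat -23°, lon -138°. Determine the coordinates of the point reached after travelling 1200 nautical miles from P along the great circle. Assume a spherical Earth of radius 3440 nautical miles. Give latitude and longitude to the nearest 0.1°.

Convert each endpoint to a unit vector on the sphere (x = cos φ cos λ, y = cos φ sin λ, z = sin φ).
The central angle between the endpoints is δ = arccos(p₁·p₂) ≈ 1.293 rad (74.1°). The total great-circle distance is δ·R ≈ 1.293 × 3440 ≈ 4448 nmi, so the target fraction is f = 1200/4448 ≈ 0.270.
Interpolate at f ≈ 0.270 with slerp weights a = sin((1−f)δ)/sin δ ≈ 0.842, b = sin(fδ)/sin δ ≈ 0.355.
p = a·p₁ + b·p₂ ≈ (-0.013, -0.341, -0.940); φ = arcsin(p_z) ≈ -70.04°, λ = atan2(p_y, p_x) ≈ -92.24°.

≈ lat -70.0°, lon -92.2°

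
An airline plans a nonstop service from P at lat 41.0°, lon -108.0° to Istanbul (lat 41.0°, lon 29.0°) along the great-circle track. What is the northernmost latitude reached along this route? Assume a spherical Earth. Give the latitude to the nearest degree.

≈ 67°

The great circle lies in the plane with unit normal n̂ = (p₁ × p₂)/|p₁ × p₂|.
Here n̂_z ≈ +0.388; the vertex latitude is φ_max = arccos|n̂_z| ≈ 67.1°.
Check via Clairaut: cos φ_max = |cos φ₁| · sin C = cos(41.0°)·sin(31.0°) ≈ 0.388, again giving ≈ 67.1°.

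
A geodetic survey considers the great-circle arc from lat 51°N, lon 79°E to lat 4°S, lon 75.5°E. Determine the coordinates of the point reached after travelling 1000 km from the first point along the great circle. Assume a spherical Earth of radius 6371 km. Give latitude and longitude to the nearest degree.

≈ lat 42°N, lon 78°E

Convert each endpoint to a unit vector on the sphere (x = cos φ cos λ, y = cos φ sin λ, z = sin φ).
The central angle between the endpoints is δ = arccos(p₁·p₂) ≈ 0.961 rad (55.1°). The total great-circle distance is δ·R ≈ 0.961 × 6371 ≈ 6125 km, so the target fraction is f = 1000/6125 ≈ 0.163.
Interpolate at f ≈ 0.163 with slerp weights a = sin((1−f)δ)/sin δ ≈ 0.879, b = sin(fδ)/sin δ ≈ 0.191.
p = a·p₁ + b·p₂ ≈ (0.153, 0.727, 0.669); φ = arcsin(p_z) ≈ 42.03°, λ = atan2(p_y, p_x) ≈ 78.10°.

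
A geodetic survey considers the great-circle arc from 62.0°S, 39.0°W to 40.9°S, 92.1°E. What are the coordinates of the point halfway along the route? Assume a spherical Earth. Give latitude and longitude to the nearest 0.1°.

≈ 69.7°S, 53.8°E

Convert each endpoint to a unit vector on the sphere (x = cos φ cos λ, y = cos φ sin λ, z = sin φ).
The central angle between the endpoints is δ = arccos(p₁·p₂) ≈ 1.219 rad (69.8°).
Interpolate at f = 1/2 with slerp weights a = sin((1−f)δ)/sin δ ≈ 0.610, b = sin(fδ)/sin δ ≈ 0.610.
p = a·p₁ + b·p₂ ≈ (0.206, 0.280, -0.938); φ = arcsin(p_z) ≈ -69.65°, λ = atan2(p_y, p_x) ≈ 53.75°.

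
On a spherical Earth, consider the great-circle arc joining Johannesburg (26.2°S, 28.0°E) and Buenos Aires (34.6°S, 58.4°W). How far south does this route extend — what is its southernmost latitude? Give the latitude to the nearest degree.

≈ 39°S

The great circle lies in the plane with unit normal n̂ = (p₁ × p₂)/|p₁ × p₂|.
Here n̂_z ≈ -0.772; the vertex latitude is φ_max = arccos|n̂_z| ≈ 39.5°.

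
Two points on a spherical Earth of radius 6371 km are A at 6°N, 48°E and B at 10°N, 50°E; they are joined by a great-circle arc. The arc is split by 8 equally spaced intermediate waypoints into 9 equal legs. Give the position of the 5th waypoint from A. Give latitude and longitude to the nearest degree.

≈ 8°N, 49°E

Write both endpoints as unit vectors p₁, p₂ with components (cos φ cos λ, cos φ sin λ, sin φ).
The central angle between the endpoints is δ = arccos(p₁·p₂) ≈ 0.078 rad (4.5°).
Interpolate at f = 5/9 with slerp weights a = sin((1−f)δ)/sin δ ≈ 0.445, b = sin(fδ)/sin δ ≈ 0.556.
p = a·p₁ + b·p₂ ≈ (0.648, 0.748, 0.143); φ = arcsin(p_z) ≈ 8.22°, λ = atan2(p_y, p_x) ≈ 49.11°.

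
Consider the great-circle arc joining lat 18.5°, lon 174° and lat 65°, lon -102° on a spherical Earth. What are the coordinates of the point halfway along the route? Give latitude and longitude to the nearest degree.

Write both endpoints as unit vectors p₁, p₂ with components (cos φ cos λ, cos φ sin λ, sin φ).
The central angle between the endpoints is δ = arccos(p₁·p₂) ≈ 1.235 rad (70.8°).
Interpolate at f = 1/2 with slerp weights a = sin((1−f)δ)/sin δ ≈ 0.613, b = sin(fδ)/sin δ ≈ 0.613.
p = a·p₁ + b·p₂ ≈ (-0.632, -0.193, 0.750); φ = arcsin(p_z) ≈ 48.62°, λ = atan2(p_y, p_x) ≈ -163.05°.

≈ lat 49°, lon -163°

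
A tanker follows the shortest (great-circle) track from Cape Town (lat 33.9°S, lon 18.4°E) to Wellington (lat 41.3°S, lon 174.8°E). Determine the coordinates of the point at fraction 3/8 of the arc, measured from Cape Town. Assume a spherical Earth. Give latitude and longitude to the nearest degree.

Convert each endpoint to a unit vector on the sphere (x = cos φ cos λ, y = cos φ sin λ, z = sin φ).
The central angle between the endpoints is δ = arccos(p₁·p₂) ≈ 1.776 rad (101.7°).
Interpolate at f = 3/8 with slerp weights a = sin((1−f)δ)/sin δ ≈ 0.915, b = sin(fδ)/sin δ ≈ 0.631.
p = a·p₁ + b·p₂ ≈ (0.248, 0.283, -0.927); φ = arcsin(p_z) ≈ -67.90°, λ = atan2(p_y, p_x) ≈ 48.69°.

≈ lat 68°S, lon 49°E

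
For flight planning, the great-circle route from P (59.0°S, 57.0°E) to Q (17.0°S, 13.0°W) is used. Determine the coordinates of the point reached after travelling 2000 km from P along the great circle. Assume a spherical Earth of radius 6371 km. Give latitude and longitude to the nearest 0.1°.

Convert each endpoint to a unit vector on the sphere (x = cos φ cos λ, y = cos φ sin λ, z = sin φ).
The central angle between the endpoints is δ = arccos(p₁·p₂) ≈ 1.138 rad (65.2°). The total great-circle distance is δ·R ≈ 1.138 × 6371 ≈ 7253 km, so the target fraction is f = 2000/7253 ≈ 0.276.
Interpolate at f ≈ 0.276 with slerp weights a = sin((1−f)δ)/sin δ ≈ 0.809, b = sin(fδ)/sin δ ≈ 0.340.
p = a·p₁ + b·p₂ ≈ (0.544, 0.276, -0.793); φ = arcsin(p_z) ≈ -52.42°, λ = atan2(p_y, p_x) ≈ 26.92°.

≈ (52.4°S, 26.9°E)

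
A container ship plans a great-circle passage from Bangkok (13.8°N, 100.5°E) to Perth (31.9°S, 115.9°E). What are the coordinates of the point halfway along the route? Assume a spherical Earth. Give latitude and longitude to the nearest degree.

Convert each endpoint to a unit vector on the sphere (x = cos φ cos λ, y = cos φ sin λ, z = sin φ).
The central angle between the endpoints is δ = arccos(p₁·p₂) ≈ 0.838 rad (48.0°).
Interpolate at f = 1/2 with slerp weights a = sin((1−f)δ)/sin δ ≈ 0.547, b = sin(fδ)/sin δ ≈ 0.547.
p = a·p₁ + b·p₂ ≈ (-0.300, 0.941, -0.159); φ = arcsin(p_z) ≈ -9.13°, λ = atan2(p_y, p_x) ≈ 107.68°.

≈ (9°S, 108°E)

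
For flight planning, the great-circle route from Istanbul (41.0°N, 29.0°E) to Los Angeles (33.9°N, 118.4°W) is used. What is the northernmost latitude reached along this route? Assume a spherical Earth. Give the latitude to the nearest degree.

≈ 70°N

The great circle lies in the plane with unit normal n̂ = (p₁ × p₂)/|p₁ × p₂|.
Here n̂_z ≈ -0.342; the vertex latitude is φ_max = arccos|n̂_z| ≈ 70.0°.
Check via Clairaut: cos φ_max = |cos φ₁| · sin C = cos(41.0°)·sin(26.9°) ≈ 0.342, again giving ≈ 70.0°.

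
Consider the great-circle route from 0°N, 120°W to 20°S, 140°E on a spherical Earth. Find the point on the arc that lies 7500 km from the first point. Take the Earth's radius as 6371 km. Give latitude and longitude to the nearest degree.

Convert each endpoint to a unit vector on the sphere (x = cos φ cos λ, y = cos φ sin λ, z = sin φ).
The central angle between the endpoints is δ = arccos(p₁·p₂) ≈ 1.735 rad (99.4°). The total great-circle distance is δ·R ≈ 1.735 × 6371 ≈ 11052 km, so the target fraction is f = 7500/11052 ≈ 0.679.
Interpolate at f ≈ 0.679 with slerp weights a = sin((1−f)δ)/sin δ ≈ 0.536, b = sin(fδ)/sin δ ≈ 0.936.
p = a·p₁ + b·p₂ ≈ (-0.942, 0.101, -0.320); φ = arcsin(p_z) ≈ -18.67°, λ = atan2(p_y, p_x) ≈ 173.88°.

≈ 19°S, 174°E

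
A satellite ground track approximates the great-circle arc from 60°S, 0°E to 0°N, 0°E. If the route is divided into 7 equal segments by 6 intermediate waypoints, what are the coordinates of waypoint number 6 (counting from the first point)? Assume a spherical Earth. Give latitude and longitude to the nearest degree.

From cos δ = sin φ₁ sin φ₂ + cos φ₁ cos φ₂ cos Δλ, the central angle is δ ≈ 1.047 rad (60.0°).
Interpolate at f = 6/7 with slerp weights a = sin((1−f)δ)/sin δ ≈ 0.172, b = sin(fδ)/sin δ ≈ 0.903.
p = a·p₁ + b·p₂ ≈ (0.989, 0.000, -0.149); φ = arcsin(p_z) ≈ -8.57°, λ = atan2(p_y, p_x) ≈ 0.00°.

≈ 9°S, 0°E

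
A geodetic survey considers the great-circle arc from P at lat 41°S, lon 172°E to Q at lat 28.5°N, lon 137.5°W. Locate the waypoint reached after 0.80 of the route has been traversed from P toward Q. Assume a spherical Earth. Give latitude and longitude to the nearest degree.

Convert each endpoint to a unit vector on the sphere (x = cos φ cos λ, y = cos φ sin λ, z = sin φ).
The central angle between the endpoints is δ = arccos(p₁·p₂) ≈ 1.462 rad (83.8°).
Interpolate at f = 0.80 with slerp weights a = sin((1−f)δ)/sin δ ≈ 0.290, b = sin(fδ)/sin δ ≈ 0.926.
p = a·p₁ + b·p₂ ≈ (-0.817, -0.519, 0.252); φ = arcsin(p_z) ≈ 14.58°, λ = atan2(p_y, p_x) ≈ -147.55°.

≈ lat 15°N, lon 148°W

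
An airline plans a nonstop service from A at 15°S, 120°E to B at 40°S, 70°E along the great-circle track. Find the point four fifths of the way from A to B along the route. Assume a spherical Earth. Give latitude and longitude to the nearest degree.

Convert each endpoint to a unit vector on the sphere (x = cos φ cos λ, y = cos φ sin λ, z = sin φ).
The central angle between the endpoints is δ = arccos(p₁·p₂) ≈ 0.874 rad (50.1°).
Interpolate at f = 4/5 with slerp weights a = sin((1−f)δ)/sin δ ≈ 0.227, b = sin(fδ)/sin δ ≈ 0.839.
p = a·p₁ + b·p₂ ≈ (0.110, 0.794, -0.598); φ = arcsin(p_z) ≈ -36.73°, λ = atan2(p_y, p_x) ≈ 82.08°.

≈ 37°S, 82°E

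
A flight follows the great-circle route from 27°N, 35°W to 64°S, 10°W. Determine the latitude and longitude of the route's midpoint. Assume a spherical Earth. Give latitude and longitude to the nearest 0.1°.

From cos δ = sin φ₁ sin φ₂ + cos φ₁ cos φ₂ cos Δλ, the central angle is δ ≈ 1.625 rad (93.1°).
Interpolate at f = 1/2 with slerp weights a = sin((1−f)δ)/sin δ ≈ 0.727, b = sin(fδ)/sin δ ≈ 0.727.
p = a·p₁ + b·p₂ ≈ (0.845, -0.427, -0.323); φ = arcsin(p_z) ≈ -18.87°, λ = atan2(p_y, p_x) ≈ -26.82°.

≈ 18.9°S, 26.8°W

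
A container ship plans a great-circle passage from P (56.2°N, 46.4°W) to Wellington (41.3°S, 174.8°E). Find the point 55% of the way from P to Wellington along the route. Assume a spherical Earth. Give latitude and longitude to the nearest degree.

The haversine formula gives a central angle δ ≈ 2.612 rad (149.6°) between the endpoints.
Interpolate at f = 0.55 with slerp weights a = sin((1−f)δ)/sin δ ≈ 1.826, b = sin(fδ)/sin δ ≈ 1.961.
p = a·p₁ + b·p₂ ≈ (-0.767, -0.602, 0.223); φ = arcsin(p_z) ≈ 12.90°, λ = atan2(p_y, p_x) ≈ -141.85°.

≈ (13°N, 142°W)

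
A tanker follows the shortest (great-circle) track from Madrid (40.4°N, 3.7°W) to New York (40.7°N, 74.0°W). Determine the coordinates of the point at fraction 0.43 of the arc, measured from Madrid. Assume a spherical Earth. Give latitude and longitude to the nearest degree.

Convert each endpoint to a unit vector on the sphere (x = cos φ cos λ, y = cos φ sin λ, z = sin φ).
The central angle between the endpoints is δ = arccos(p₁·p₂) ≈ 0.906 rad (51.9°).
Interpolate at f = 0.43 with slerp weights a = sin((1−f)δ)/sin δ ≈ 0.627, b = sin(fδ)/sin δ ≈ 0.483.
p = a·p₁ + b·p₂ ≈ (0.578, -0.382, 0.721); φ = arcsin(p_z) ≈ 46.15°, λ = atan2(p_y, p_x) ≈ -33.51°.

≈ 46°N, 34°W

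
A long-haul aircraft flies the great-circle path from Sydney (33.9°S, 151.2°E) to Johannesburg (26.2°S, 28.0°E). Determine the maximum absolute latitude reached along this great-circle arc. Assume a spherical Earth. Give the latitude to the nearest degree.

The great circle lies in the plane with unit normal n̂ = (p₁ × p₂)/|p₁ × p₂|.
Here n̂_z ≈ -0.631; the vertex latitude is φ_max = arccos|n̂_z| ≈ 50.8°.

≈ 51°S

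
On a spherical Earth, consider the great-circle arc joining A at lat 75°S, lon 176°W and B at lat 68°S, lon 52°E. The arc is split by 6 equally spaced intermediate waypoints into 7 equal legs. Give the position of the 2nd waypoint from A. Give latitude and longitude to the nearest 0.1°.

≈ lat 81.8°S, lon 147.8°E

From cos δ = sin φ₁ sin φ₂ + cos φ₁ cos φ₂ cos Δλ, the central angle is δ ≈ 0.590 rad (33.8°).
Interpolate at f = 2/7 with slerp weights a = sin((1−f)δ)/sin δ ≈ 0.735, b = sin(fδ)/sin δ ≈ 0.302.
p = a·p₁ + b·p₂ ≈ (-0.120, 0.076, -0.990); φ = arcsin(p_z) ≈ -81.83°, λ = atan2(p_y, p_x) ≈ 147.80°.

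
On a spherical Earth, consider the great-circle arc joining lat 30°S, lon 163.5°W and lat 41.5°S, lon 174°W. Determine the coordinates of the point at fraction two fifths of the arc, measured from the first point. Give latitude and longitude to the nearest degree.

≈ lat 35°S, lon 167°W

Write both endpoints as unit vectors p₁, p₂ with components (cos φ cos λ, cos φ sin λ, sin φ).
The central angle between the endpoints is δ = arccos(p₁·p₂) ≈ 0.249 rad (14.3°).
Interpolate at f = 2/5 with slerp weights a = sin((1−f)δ)/sin δ ≈ 0.604, b = sin(fδ)/sin δ ≈ 0.404.
p = a·p₁ + b·p₂ ≈ (-0.802, -0.180, -0.569); φ = arcsin(p_z) ≈ -34.71°, λ = atan2(p_y, p_x) ≈ -167.34°.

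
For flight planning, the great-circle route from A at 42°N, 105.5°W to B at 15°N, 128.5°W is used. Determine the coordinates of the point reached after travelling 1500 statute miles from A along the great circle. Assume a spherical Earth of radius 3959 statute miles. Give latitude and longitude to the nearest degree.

≈ 25°N, 122°W

From cos δ = sin φ₁ sin φ₂ + cos φ₁ cos φ₂ cos Δλ, the central angle is δ ≈ 0.585 rad (33.5°). The total great-circle distance is δ·R ≈ 0.585 × 3959 ≈ 2314 mi, so the target fraction is f = 1500/2314 ≈ 0.648.
Interpolate at f ≈ 0.648 with slerp weights a = sin((1−f)δ)/sin δ ≈ 0.370, b = sin(fδ)/sin δ ≈ 0.670.
p = a·p₁ + b·p₂ ≈ (-0.477, -0.772, 0.421); φ = arcsin(p_z) ≈ 24.91°, λ = atan2(p_y, p_x) ≈ -121.69°.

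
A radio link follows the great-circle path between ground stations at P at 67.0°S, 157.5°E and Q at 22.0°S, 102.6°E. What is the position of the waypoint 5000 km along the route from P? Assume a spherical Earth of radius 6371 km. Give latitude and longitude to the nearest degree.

≈ 32°S, 108°E

Convert each endpoint to a unit vector on the sphere (x = cos φ cos λ, y = cos φ sin λ, z = sin φ).
The central angle between the endpoints is δ = arccos(p₁·p₂) ≈ 0.985 rad (56.4°). The total great-circle distance is δ·R ≈ 0.985 × 6371 ≈ 6273 km, so the target fraction is f = 5000/6273 ≈ 0.797.
Interpolate at f ≈ 0.797 with slerp weights a = sin((1−f)δ)/sin δ ≈ 0.238, b = sin(fδ)/sin δ ≈ 0.848.
p = a·p₁ + b·p₂ ≈ (-0.258, 0.803, -0.537); φ = arcsin(p_z) ≈ -32.49°, λ = atan2(p_y, p_x) ≈ 107.78°.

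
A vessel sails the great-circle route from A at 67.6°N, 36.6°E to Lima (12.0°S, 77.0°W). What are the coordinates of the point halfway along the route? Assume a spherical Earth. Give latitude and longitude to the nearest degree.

≈ 39°N, 54°W

Convert each endpoint to a unit vector on the sphere (x = cos φ cos λ, y = cos φ sin λ, z = sin φ).
The central angle between the endpoints is δ = arccos(p₁·p₂) ≈ 1.919 rad (110.0°).
Interpolate at f = 1/2 with slerp weights a = sin((1−f)δ)/sin δ ≈ 0.871, b = sin(fδ)/sin δ ≈ 0.871.
p = a·p₁ + b·p₂ ≈ (0.458, -0.632, 0.624); φ = arcsin(p_z) ≈ 38.64°, λ = atan2(p_y, p_x) ≈ -54.07°.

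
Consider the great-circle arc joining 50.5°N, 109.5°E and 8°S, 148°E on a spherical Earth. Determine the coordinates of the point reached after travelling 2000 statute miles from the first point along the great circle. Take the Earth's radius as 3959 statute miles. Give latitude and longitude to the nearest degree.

Convert each endpoint to a unit vector on the sphere (x = cos φ cos λ, y = cos φ sin λ, z = sin φ).
The central angle between the endpoints is δ = arccos(p₁·p₂) ≈ 1.175 rad (67.3°). The total great-circle distance is δ·R ≈ 1.175 × 3959 ≈ 4652 mi, so the target fraction is f = 2000/4652 ≈ 0.430.
Interpolate at f ≈ 0.430 with slerp weights a = sin((1−f)δ)/sin δ ≈ 0.673, b = sin(fδ)/sin δ ≈ 0.525.
p = a·p₁ + b·p₂ ≈ (-0.583, 0.679, 0.446); φ = arcsin(p_z) ≈ 26.50°, λ = atan2(p_y, p_x) ≈ 130.68°.

≈ 26°N, 131°E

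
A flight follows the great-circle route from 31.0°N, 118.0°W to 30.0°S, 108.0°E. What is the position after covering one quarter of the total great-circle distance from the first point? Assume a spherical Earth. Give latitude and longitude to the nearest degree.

≈ 19°N, 155°W

Convert each endpoint to a unit vector on the sphere (x = cos φ cos λ, y = cos φ sin λ, z = sin φ).
The central angle between the endpoints is δ = arccos(p₁·p₂) ≈ 2.455 rad (140.6°).
Interpolate at f = 1/4 with slerp weights a = sin((1−f)δ)/sin δ ≈ 1.520, b = sin(fδ)/sin δ ≈ 0.908.
p = a·p₁ + b·p₂ ≈ (-0.855, -0.402, 0.329); φ = arcsin(p_z) ≈ 19.19°, λ = atan2(p_y, p_x) ≈ -154.79°.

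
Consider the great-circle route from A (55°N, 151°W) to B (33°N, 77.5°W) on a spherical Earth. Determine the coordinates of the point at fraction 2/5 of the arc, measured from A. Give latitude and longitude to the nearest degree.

The haversine formula gives a central angle δ ≈ 0.949 rad (54.4°) between the endpoints.
Interpolate at f = 2/5 with slerp weights a = sin((1−f)δ)/sin δ ≈ 0.663, b = sin(fδ)/sin δ ≈ 0.456.
p = a·p₁ + b·p₂ ≈ (-0.250, -0.558, 0.792); φ = arcsin(p_z) ≈ 52.33°, λ = atan2(p_y, p_x) ≈ -114.14°.

≈ (52°N, 114°W)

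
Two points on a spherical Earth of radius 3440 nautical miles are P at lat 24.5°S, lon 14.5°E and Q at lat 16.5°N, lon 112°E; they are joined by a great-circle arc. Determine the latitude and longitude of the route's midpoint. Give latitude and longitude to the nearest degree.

Write both endpoints as unit vectors p₁, p₂ with components (cos φ cos λ, cos φ sin λ, sin φ).
The central angle between the endpoints is δ = arccos(p₁·p₂) ≈ 1.805 rad (103.4°).
Interpolate at f = 1/2 with slerp weights a = sin((1−f)δ)/sin δ ≈ 0.807, b = sin(fδ)/sin δ ≈ 0.807.
p = a·p₁ + b·p₂ ≈ (0.421, 0.901, -0.105); φ = arcsin(p_z) ≈ -6.05°, λ = atan2(p_y, p_x) ≈ 64.96°.

≈ lat 6°S, lon 65°E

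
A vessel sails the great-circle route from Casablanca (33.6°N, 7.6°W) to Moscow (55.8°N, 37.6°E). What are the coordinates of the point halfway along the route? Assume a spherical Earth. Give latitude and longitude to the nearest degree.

≈ 47°N, 10°E

Convert each endpoint to a unit vector on the sphere (x = cos φ cos λ, y = cos φ sin λ, z = sin φ).
The central angle between the endpoints is δ = arccos(p₁·p₂) ≈ 0.664 rad (38.0°).
Interpolate at f = 1/2 with slerp weights a = sin((1−f)δ)/sin δ ≈ 0.529, b = sin(fδ)/sin δ ≈ 0.529.
p = a·p₁ + b·p₂ ≈ (0.672, 0.123, 0.730); φ = arcsin(p_z) ≈ 46.89°, λ = atan2(p_y, p_x) ≈ 10.38°.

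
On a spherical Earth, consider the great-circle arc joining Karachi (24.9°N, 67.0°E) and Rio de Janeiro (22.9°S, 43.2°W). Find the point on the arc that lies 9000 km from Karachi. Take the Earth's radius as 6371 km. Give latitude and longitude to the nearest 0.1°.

≈ 8.8°S, 8.6°W

The haversine formula gives a central angle δ ≈ 2.040 rad (116.9°) between the endpoints. The total great-circle distance is δ·R ≈ 2.040 × 6371 ≈ 12998 km, so the target fraction is f = 9000/12998 ≈ 0.692.
Interpolate at f ≈ 0.692 with slerp weights a = sin((1−f)δ)/sin δ ≈ 0.658, b = sin(fδ)/sin δ ≈ 1.107.
p = a·p₁ + b·p₂ ≈ (0.977, -0.149, -0.154); φ = arcsin(p_z) ≈ -8.84°, λ = atan2(p_y, p_x) ≈ -8.65°.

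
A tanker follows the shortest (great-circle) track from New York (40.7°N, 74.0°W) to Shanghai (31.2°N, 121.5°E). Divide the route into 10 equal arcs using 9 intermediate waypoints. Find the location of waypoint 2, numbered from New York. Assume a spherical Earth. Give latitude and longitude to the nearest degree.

Convert each endpoint to a unit vector on the sphere (x = cos φ cos λ, y = cos φ sin λ, z = sin φ).
The central angle between the endpoints is δ = arccos(p₁·p₂) ≈ 1.862 rad (106.7°).
Interpolate at f = 2/10 with slerp weights a = sin((1−f)δ)/sin δ ≈ 1.041, b = sin(fδ)/sin δ ≈ 0.380.
p = a·p₁ + b·p₂ ≈ (0.048, -0.481, 0.875); φ = arcsin(p_z) ≈ 61.08°, λ = atan2(p_y, p_x) ≈ -84.34°.

≈ 61°N, 84°W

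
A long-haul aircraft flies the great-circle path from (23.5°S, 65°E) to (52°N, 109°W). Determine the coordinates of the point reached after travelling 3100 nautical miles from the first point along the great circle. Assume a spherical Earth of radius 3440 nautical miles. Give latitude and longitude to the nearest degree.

The haversine formula gives a central angle δ ≈ 2.638 rad (151.1°) between the endpoints. The total great-circle distance is δ·R ≈ 2.638 × 3440 ≈ 9074 nmi, so the target fraction is f = 3100/9074 ≈ 0.342.
Interpolate at f ≈ 0.342 with slerp weights a = sin((1−f)δ)/sin δ ≈ 2.043, b = sin(fδ)/sin δ ≈ 1.624.
p = a·p₁ + b·p₂ ≈ (0.466, 0.753, 0.465); φ = arcsin(p_z) ≈ 27.72°, λ = atan2(p_y, p_x) ≈ 58.22°.

≈ (28°N, 58°E)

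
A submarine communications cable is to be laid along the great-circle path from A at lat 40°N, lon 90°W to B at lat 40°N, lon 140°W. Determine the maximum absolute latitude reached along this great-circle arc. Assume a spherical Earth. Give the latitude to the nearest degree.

The great circle lies in the plane with unit normal n̂ = (p₁ × p₂)/|p₁ × p₂|.
Here n̂_z ≈ -0.734; the vertex latitude is φ_max = arccos|n̂_z| ≈ 42.8°.
Check via Clairaut: cos φ_max = |cos φ₁| · sin C = cos(40.0°)·sin(73.3°) ≈ 0.734, again giving ≈ 42.8°.

≈ 43°N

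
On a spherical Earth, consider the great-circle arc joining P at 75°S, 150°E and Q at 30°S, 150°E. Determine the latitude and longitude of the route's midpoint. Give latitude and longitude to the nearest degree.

Write both endpoints as unit vectors p₁, p₂ with components (cos φ cos λ, cos φ sin λ, sin φ).
The central angle between the endpoints is δ = arccos(p₁·p₂) ≈ 0.785 rad (45.0°).
Interpolate at f = 1/2 with slerp weights a = sin((1−f)δ)/sin δ ≈ 0.541, b = sin(fδ)/sin δ ≈ 0.541.
p = a·p₁ + b·p₂ ≈ (-0.527, 0.304, -0.793); φ = arcsin(p_z) ≈ -52.50°, λ = atan2(p_y, p_x) ≈ 150.00°.

≈ 52°S, 150°E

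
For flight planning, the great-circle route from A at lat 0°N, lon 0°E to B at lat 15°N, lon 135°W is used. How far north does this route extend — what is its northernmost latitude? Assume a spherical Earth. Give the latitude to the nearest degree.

≈ 21°N

The great circle lies in the plane with unit normal n̂ = (p₁ × p₂)/|p₁ × p₂|.
Here n̂_z ≈ -0.935; the vertex latitude is φ_max = arccos|n̂_z| ≈ 20.8°.
Check via Clairaut: cos φ_max = |cos φ₁| · sin C = cos(0.0°)·sin(69.2°) ≈ 0.935, again giving ≈ 20.8°.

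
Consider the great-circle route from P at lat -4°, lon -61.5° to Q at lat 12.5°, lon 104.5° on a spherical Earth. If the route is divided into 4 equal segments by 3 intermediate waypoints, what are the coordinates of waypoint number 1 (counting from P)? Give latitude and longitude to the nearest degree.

Convert each endpoint to a unit vector on the sphere (x = cos φ cos λ, y = cos φ sin λ, z = sin φ).
The central angle between the endpoints is δ = arccos(p₁·p₂) ≈ 2.858 rad (163.8°).
Interpolate at f = 1/4 with slerp weights a = sin((1−f)δ)/sin δ ≈ 3.005, b = sin(fδ)/sin δ ≈ 2.343.
p = a·p₁ + b·p₂ ≈ (0.858, -0.420, 0.297); φ = arcsin(p_z) ≈ 17.31°, λ = atan2(p_y, p_x) ≈ -26.08°.

≈ lat 17°, lon -26°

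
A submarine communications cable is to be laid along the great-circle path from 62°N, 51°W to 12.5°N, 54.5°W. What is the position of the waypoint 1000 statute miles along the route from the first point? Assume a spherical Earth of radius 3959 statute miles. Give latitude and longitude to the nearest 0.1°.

≈ 47.6°N, 52.7°W

Convert each endpoint to a unit vector on the sphere (x = cos φ cos λ, y = cos φ sin λ, z = sin φ).
The central angle between the endpoints is δ = arccos(p₁·p₂) ≈ 0.865 rad (49.6°). The total great-circle distance is δ·R ≈ 0.865 × 3959 ≈ 3425 mi, so the target fraction is f = 1000/3425 ≈ 0.292.
Interpolate at f ≈ 0.292 with slerp weights a = sin((1−f)δ)/sin δ ≈ 0.755, b = sin(fδ)/sin δ ≈ 0.328.
p = a·p₁ + b·p₂ ≈ (0.409, -0.537, 0.738); φ = arcsin(p_z) ≈ 47.56°, λ = atan2(p_y, p_x) ≈ -52.66°.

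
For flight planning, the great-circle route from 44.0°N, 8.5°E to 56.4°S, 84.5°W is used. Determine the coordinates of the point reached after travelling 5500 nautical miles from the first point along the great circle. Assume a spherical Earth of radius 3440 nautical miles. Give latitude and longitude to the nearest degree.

≈ 33°S, 47°W

The haversine formula gives a central angle δ ≈ 2.214 rad (126.8°) between the endpoints. The total great-circle distance is δ·R ≈ 2.214 × 3440 ≈ 7615 nmi, so the target fraction is f = 5500/7615 ≈ 0.722.
Interpolate at f ≈ 0.722 with slerp weights a = sin((1−f)δ)/sin δ ≈ 0.721, b = sin(fδ)/sin δ ≈ 1.249.
p = a·p₁ + b·p₂ ≈ (0.579, -0.611, -0.540); φ = arcsin(p_z) ≈ -32.66°, λ = atan2(p_y, p_x) ≈ -46.56°.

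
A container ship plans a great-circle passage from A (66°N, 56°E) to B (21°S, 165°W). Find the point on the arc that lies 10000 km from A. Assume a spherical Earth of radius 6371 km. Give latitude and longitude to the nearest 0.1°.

≈ (14.9°N, 177.4°W)

The haversine formula gives a central angle δ ≈ 2.232 rad (127.9°) between the endpoints. The total great-circle distance is δ·R ≈ 2.232 × 6371 ≈ 14219 km, so the target fraction is f = 10000/14219 ≈ 0.703.
Interpolate at f ≈ 0.703 with slerp weights a = sin((1−f)δ)/sin δ ≈ 0.779, b = sin(fδ)/sin δ ≈ 1.267.
p = a·p₁ + b·p₂ ≈ (-0.965, -0.043, 0.258); φ = arcsin(p_z) ≈ 14.93°, λ = atan2(p_y, p_x) ≈ -177.42°.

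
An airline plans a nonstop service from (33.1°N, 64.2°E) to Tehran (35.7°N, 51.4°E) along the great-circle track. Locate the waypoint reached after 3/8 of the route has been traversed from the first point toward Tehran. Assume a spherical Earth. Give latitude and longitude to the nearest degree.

Write both endpoints as unit vectors p₁, p₂ with components (cos φ cos λ, cos φ sin λ, sin φ).
The central angle between the endpoints is δ = arccos(p₁·p₂) ≈ 0.190 rad (10.9°).
Interpolate at f = 3/8 with slerp weights a = sin((1−f)δ)/sin δ ≈ 0.627, b = sin(fδ)/sin δ ≈ 0.377.
p = a·p₁ + b·p₂ ≈ (0.420, 0.712, 0.563); φ = arcsin(p_z) ≈ 34.23°, λ = atan2(p_y, p_x) ≈ 59.49°.

≈ (34°N, 59°E)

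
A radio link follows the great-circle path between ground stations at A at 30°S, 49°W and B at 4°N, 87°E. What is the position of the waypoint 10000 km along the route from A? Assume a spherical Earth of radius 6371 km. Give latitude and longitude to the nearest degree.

≈ 20°S, 53°E

Convert each endpoint to a unit vector on the sphere (x = cos φ cos λ, y = cos φ sin λ, z = sin φ).
The central angle between the endpoints is δ = arccos(p₁·p₂) ≈ 2.287 rad (131.0°). The total great-circle distance is δ·R ≈ 2.287 × 6371 ≈ 14569 km, so the target fraction is f = 10000/14569 ≈ 0.686.
Interpolate at f ≈ 0.686 with slerp weights a = sin((1−f)δ)/sin δ ≈ 0.871, b = sin(fδ)/sin δ ≈ 1.325.
p = a·p₁ + b·p₂ ≈ (0.564, 0.751, -0.343); φ = arcsin(p_z) ≈ -20.07°, λ = atan2(p_y, p_x) ≈ 53.09°.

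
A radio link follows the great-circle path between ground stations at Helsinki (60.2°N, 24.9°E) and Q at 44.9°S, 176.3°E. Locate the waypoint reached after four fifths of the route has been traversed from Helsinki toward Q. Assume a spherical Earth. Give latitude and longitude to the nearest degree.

≈ 18°S, 157°E

Write both endpoints as unit vectors p₁, p₂ with components (cos φ cos λ, cos φ sin λ, sin φ).
The central angle between the endpoints is δ = arccos(p₁·p₂) ≈ 2.743 rad (157.2°).
Interpolate at f = 4/5 with slerp weights a = sin((1−f)δ)/sin δ ≈ 1.344, b = sin(fδ)/sin δ ≈ 2.092.
p = a·p₁ + b·p₂ ≈ (-0.873, 0.377, -0.310); φ = arcsin(p_z) ≈ -18.08°, λ = atan2(p_y, p_x) ≈ 156.65°.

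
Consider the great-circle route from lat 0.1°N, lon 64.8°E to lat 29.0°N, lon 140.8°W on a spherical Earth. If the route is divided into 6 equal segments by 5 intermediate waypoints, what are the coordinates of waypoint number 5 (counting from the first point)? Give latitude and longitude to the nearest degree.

≈ lat 44°N, lon 164°W

From cos δ = sin φ₁ sin φ₂ + cos φ₁ cos φ₂ cos Δλ, the central angle is δ ≈ 2.478 rad (142.0°).
Interpolate at f = 5/6 with slerp weights a = sin((1−f)δ)/sin δ ≈ 0.652, b = sin(fδ)/sin δ ≈ 1.429.
p = a·p₁ + b·p₂ ≈ (-0.691, -0.200, 0.694); φ = arcsin(p_z) ≈ 43.96°, λ = atan2(p_y, p_x) ≈ -163.83°.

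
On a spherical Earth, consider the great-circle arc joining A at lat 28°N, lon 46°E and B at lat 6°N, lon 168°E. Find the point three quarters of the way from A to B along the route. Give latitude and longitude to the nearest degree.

≈ lat 21°N, lon 143°E

Convert each endpoint to a unit vector on the sphere (x = cos φ cos λ, y = cos φ sin λ, z = sin φ).
The central angle between the endpoints is δ = arccos(p₁·p₂) ≈ 2.000 rad (114.6°).
Interpolate at f = 3/4 with slerp weights a = sin((1−f)δ)/sin δ ≈ 0.527, b = sin(fδ)/sin δ ≈ 1.097.
p = a·p₁ + b·p₂ ≈ (-0.744, 0.562, 0.362); φ = arcsin(p_z) ≈ 21.24°, λ = atan2(p_y, p_x) ≈ 142.94°.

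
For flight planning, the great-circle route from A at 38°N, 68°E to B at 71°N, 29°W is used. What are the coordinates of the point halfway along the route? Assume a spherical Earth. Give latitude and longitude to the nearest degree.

Write both endpoints as unit vectors p₁, p₂ with components (cos φ cos λ, cos φ sin λ, sin φ).
The central angle between the endpoints is δ = arccos(p₁·p₂) ≈ 0.987 rad (56.6°).
Interpolate at f = 1/2 with slerp weights a = sin((1−f)δ)/sin δ ≈ 0.568, b = sin(fδ)/sin δ ≈ 0.568.
p = a·p₁ + b·p₂ ≈ (0.329, 0.325, 0.886); φ = arcsin(p_z) ≈ 62.43°, λ = atan2(p_y, p_x) ≈ 44.64°.

≈ 62°N, 45°E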